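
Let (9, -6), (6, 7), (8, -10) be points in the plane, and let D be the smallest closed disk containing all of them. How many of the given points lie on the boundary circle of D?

2

Call the three points A, B, C in the order given.
Side lengths²: AB² = 178, AC² = 17, BC² = 293.
Since BC² = 293 ≥ 178 + 17 = 195, the angle opposite BC is not acute, so the smallest enclosing circle has BC as diameter.
Centre = midpoint of BC = (7, -1.5), r² = 293/4 = 73.25.
The points at distance exactly r from the centre are (6, 7), (8, -10) — 2 points.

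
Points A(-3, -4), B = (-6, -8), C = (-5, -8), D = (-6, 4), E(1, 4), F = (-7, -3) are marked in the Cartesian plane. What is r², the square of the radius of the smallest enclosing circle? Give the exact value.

48.25

The farthest pair is B–E with squared distance 193. The circle on this segment as diameter has centre (-2.5, -2) and r² = 193/4 = 48.25.
Check A: distance² to centre = 4.25 ≤ 48.25, so it lies inside.
All remaining points lie in this disk, and no smaller disk contains both endpoints, so this is the minimum enclosing circle.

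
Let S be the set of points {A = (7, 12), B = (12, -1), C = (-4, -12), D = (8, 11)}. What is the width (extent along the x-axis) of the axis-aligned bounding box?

16

max x = 12, min x = -4, so width = 16.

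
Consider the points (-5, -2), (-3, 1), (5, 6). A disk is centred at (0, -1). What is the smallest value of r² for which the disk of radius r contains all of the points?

74

The required radius is the distance from (0, -1) to the farthest point.
Squared distances: 26, 13, 74.
Maximum is 74, attained at (5, 6).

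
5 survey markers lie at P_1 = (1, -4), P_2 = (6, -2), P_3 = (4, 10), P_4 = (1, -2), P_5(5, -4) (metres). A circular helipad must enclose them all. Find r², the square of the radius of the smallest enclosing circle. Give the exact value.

40385/784

The minimum enclosing circle of a finite set is fixed by two of the points (as a diameter) or three (as a circumcircle).
The minimum enclosing circle is determined by three boundary points: P_1, P_3, P_5.
Their circumcentre is (3, 81/28) with r² = 40385/784.
The farthest remaining point P_2 is at distance² 25825/784 ≤ 40385/784.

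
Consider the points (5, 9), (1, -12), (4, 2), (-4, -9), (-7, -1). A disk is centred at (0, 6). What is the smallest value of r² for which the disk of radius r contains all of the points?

325

The required radius is the distance from (0, 6) to the farthest point.
Squared distances: 34, 325, 32, 241, 98.
Maximum is 325, attained at (1, -12).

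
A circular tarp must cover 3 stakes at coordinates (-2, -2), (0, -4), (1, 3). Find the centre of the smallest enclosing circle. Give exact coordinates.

Call the three points A, B, C in the order given.
Side lengths²: AB² = 8, AC² = 34, BC² = 50.
Since BC² = 50 ≥ 34 + 8 = 42, the angle opposite BC is not acute, so the smallest enclosing circle has BC as diameter.
Centre = midpoint of BC = (0.5, -0.5), r² = 50/4 = 12.5.
Centre = (0.5, -0.5).

(0.5, -0.5)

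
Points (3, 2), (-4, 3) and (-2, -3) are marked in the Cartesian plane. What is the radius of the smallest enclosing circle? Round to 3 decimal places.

3.953

Call the three points A, B, C in the order given.
Side lengths²: AB² = 50, AC² = 50, BC² = 40.
Since AC² = 50 < 50 + 40 = 90, the triangle is acute, so the smallest enclosing circle is the circumcircle.
Circumcentre = (-0.75, 0.75), r² = 15.625.
r = √(15.625) ≈ 3.953.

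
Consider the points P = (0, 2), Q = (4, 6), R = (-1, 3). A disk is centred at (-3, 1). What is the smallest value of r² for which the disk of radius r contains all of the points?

The required radius is the distance from (-3, 1) to the farthest point.
Squared distances: 10, 74, 8.
Maximum is 74, attained at Q.

74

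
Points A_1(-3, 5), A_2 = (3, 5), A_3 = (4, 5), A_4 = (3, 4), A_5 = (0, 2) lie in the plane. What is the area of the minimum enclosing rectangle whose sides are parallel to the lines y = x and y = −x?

In coordinates u = x + y, v = x − y the rectangle is axis-aligned; the map (x,y)→(u,v) scales areas by 2.
u-values: 2, 8, 9, 7, 2; range = 9 − 2 = 7.
v-values: -8, -2, -1, -1, -2; range = -1 − (-8) = 7.
Area = (7 × 7) / 2 = 24.5.

24.5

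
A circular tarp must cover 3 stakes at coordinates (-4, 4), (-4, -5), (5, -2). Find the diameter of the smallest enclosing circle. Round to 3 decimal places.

11.402

Call the three points A, B, C in the order given.
Side lengths²: AB² = 81, AC² = 117, BC² = 90.
Since AC² = 117 < 90 + 81 = 171, the triangle is acute, so the smallest enclosing circle is the circumcircle.
Circumcentre = (-0.5, -0.5), r² = 32.5.
Diameter = 2r = 2√(32.5) ≈ 11.402.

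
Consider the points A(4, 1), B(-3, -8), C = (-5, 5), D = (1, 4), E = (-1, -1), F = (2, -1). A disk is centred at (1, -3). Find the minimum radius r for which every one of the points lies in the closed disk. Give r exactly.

10

The required radius is the distance from (1, -3) to the farthest point.
Squared distances: 25, 41, 100, 49, 8, 5.
Maximum is 100, attained at C.
r = √100 = 10.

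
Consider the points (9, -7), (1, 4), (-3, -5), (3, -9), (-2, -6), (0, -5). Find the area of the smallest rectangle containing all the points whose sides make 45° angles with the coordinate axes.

In coordinates u = x + y, v = x − y the rectangle is axis-aligned; the map (x,y)→(u,v) scales areas by 2.
u-values: 2, 5, -8, -6, -8, -5; range = 5 − (-8) = 13.
v-values: 16, -3, 2, 12, 4, 5; range = 16 − (-3) = 19.
Area = (13 × 19) / 2 = 123.5.

123.5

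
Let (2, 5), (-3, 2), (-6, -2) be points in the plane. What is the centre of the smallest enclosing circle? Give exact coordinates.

(-2, 1.5)

Call the three points A, B, C in the order given.
Side lengths²: AB² = 34, AC² = 113, BC² = 25.
Since AC² = 113 ≥ 34 + 25 = 59, the angle opposite AC is not acute, so the smallest enclosing circle has AC as diameter.
Centre = midpoint of AC = (-2, 1.5), r² = 113/4 = 28.25.
Centre = (-2, 1.5).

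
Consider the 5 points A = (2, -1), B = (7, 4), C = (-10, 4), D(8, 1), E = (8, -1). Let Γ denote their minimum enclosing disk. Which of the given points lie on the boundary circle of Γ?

A smallest enclosing disk is always determined by at most three of the input points on its boundary.
The farthest pair is C–E with squared distance 349. The circle on this segment as diameter has centre (-1, 1.5) and r² = 349/4 = 87.25.
Check A: distance² to centre = 15.25 ≤ 87.25, so it lies inside.
All remaining points lie in this disk, and no smaller disk contains both endpoints, so this is the minimum enclosing circle.
The points at distance exactly r from the centre are C, E — 2 points.

C, E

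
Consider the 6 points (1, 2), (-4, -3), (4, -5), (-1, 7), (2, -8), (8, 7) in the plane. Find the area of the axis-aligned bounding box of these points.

x ranges over [-4, 8], width 12.
y ranges over [-8, 7], height 15.
Area = 12 × 15 = 180.

180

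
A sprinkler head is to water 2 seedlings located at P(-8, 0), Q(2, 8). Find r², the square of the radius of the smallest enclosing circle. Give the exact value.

The smallest circle enclosing two points has them as diameter endpoints.
Centre = midpoint = (-3, 4); r² = |PQ|²/4 = 164/4 = 41.

41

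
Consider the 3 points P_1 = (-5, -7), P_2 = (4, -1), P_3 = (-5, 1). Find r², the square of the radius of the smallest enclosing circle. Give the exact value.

1105/36

Side lengths²: P_1P_2² = 117, P_1P_3² = 64, P_2P_3² = 85.
Since P_1P_2² = 117 < 85 + 64 = 149, the triangle is acute, so the smallest enclosing circle is the circumcircle.
Circumcentre = (-7/6, -3), r² = 1105/36.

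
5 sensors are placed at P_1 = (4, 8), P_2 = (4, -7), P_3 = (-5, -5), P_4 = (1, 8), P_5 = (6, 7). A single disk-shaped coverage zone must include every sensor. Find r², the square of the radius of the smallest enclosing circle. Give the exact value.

The minimum enclosing circle of a finite set is fixed by two of the points (as a diameter) or three (as a circumcircle).
The minimum enclosing circle is determined by three boundary points: P_2, P_3, P_5.
Their circumcentre is (25/26, 15/26) with r² = 22525/338.
The farthest remaining point P_1 is at distance² 21745/338 ≤ 22525/338.

22525/338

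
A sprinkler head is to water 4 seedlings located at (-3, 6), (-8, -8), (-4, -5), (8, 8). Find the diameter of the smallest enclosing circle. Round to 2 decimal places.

The farthest pair is (-8, -8)–(8, 8) with squared distance 512. The circle on this segment as diameter has centre (0, 0) and r² = 512/4 = 128.
Check (-3, 6): distance² to centre = 45 ≤ 128, so it lies inside.
All remaining points lie in this disk, and no smaller disk contains both endpoints, so this is the minimum enclosing circle.
Diameter = 2r = 2√128 ≈ 22.63.

22.63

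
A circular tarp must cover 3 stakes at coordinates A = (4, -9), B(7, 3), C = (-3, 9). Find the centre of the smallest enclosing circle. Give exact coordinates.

(0.5, 0)

Side lengths²: AB² = 153, AC² = 373, BC² = 136.
Since AC² = 373 ≥ 153 + 136 = 289, the angle opposite AC is not acute, so the smallest enclosing circle has AC as diameter.
Centre = midpoint of AC = (0.5, 0), r² = 373/4 = 93.25.
Centre = (0.5, 0).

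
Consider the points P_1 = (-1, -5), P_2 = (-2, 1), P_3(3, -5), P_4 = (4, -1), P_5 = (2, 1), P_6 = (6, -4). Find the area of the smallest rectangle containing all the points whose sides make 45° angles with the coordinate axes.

In coordinates u = x + y, v = x − y the rectangle is axis-aligned; the map (x,y)→(u,v) scales areas by 2.
u-values: -6, -1, -2, 3, 3, 2; range = 3 − (-6) = 9.
v-values: 4, -3, 8, 5, 1, 10; range = 10 − (-3) = 13.
Area = (9 × 13) / 2 = 58.5.

58.5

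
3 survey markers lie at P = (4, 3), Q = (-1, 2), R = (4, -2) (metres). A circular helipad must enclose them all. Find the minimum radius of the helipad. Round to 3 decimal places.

3.265

Side lengths²: PQ² = 26, PR² = 25, QR² = 41.
Since QR² = 41 < 26 + 25 = 51, the triangle is acute, so the smallest enclosing circle is the circumcircle.
Circumcentre = (1.9, 0.5), r² = 10.66.
r = √(10.66) ≈ 3.265.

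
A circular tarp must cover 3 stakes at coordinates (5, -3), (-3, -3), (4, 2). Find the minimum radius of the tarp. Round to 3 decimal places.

4.386

Call the three points A, B, C in the order given.
Side lengths²: AB² = 64, AC² = 26, BC² = 74.
Since BC² = 74 < 64 + 26 = 90, the triangle is acute, so the smallest enclosing circle is the circumcircle.
Circumcentre = (1, -1.2), r² = 19.24.
r = √(19.24) ≈ 4.386.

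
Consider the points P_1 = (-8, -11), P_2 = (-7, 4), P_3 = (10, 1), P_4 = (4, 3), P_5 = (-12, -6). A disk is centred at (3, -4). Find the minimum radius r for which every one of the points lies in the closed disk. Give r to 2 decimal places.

The required radius is the distance from (3, -4) to the farthest point.
Squared distances: 170, 164, 74, 50, 229.
Maximum is 229, attained at P_5.
r = √229 ≈ 15.13.

15.13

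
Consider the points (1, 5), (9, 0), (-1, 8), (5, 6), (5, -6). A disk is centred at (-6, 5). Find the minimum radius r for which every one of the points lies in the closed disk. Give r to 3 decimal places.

The required radius is the distance from (-6, 5) to the farthest point.
Squared distances: 49, 250, 34, 122, 242.
Maximum is 250, attained at (9, 0).
r = √250 ≈ 15.811.

15.811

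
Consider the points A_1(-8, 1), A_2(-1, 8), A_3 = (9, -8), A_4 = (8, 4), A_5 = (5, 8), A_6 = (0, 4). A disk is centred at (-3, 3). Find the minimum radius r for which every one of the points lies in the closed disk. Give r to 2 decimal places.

16.28

The required radius is the distance from (-3, 3) to the farthest point.
Squared distances: 29, 29, 265, 122, 89, 10.
Maximum is 265, attained at A_3.
r = √265 ≈ 16.28.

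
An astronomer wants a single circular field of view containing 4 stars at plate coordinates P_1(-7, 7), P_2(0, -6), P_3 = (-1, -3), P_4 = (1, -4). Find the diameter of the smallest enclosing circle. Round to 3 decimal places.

14.765

The farthest pair is P_1–P_2 with squared distance 218. The circle on this segment as diameter has centre (-3.5, 0.5) and r² = 218/4 = 54.5.
Check P_3: distance² to centre = 18.5 ≤ 54.5, so it lies inside.
All remaining points lie in this disk, and no smaller disk contains both endpoints, so this is the minimum enclosing circle.
Diameter = 2r = 2√(54.5) ≈ 14.765.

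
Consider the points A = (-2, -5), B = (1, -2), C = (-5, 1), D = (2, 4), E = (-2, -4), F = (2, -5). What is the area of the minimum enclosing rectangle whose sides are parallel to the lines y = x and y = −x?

In coordinates u = x + y, v = x − y the rectangle is axis-aligned; the map (x,y)→(u,v) scales areas by 2.
u-values: -7, -1, -4, 6, -6, -3; range = 6 − (-7) = 13.
v-values: 3, 3, -6, -2, 2, 7; range = 7 − (-6) = 13.
Area = (13 × 13) / 2 = 84.5.

84.5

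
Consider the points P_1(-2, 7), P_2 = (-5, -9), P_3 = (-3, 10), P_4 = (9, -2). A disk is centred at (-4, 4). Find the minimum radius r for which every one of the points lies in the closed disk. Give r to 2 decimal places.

14.32

The required radius is the distance from (-4, 4) to the farthest point.
Squared distances: 13, 170, 37, 205.
Maximum is 205, attained at P_4.
r = √205 ≈ 14.32.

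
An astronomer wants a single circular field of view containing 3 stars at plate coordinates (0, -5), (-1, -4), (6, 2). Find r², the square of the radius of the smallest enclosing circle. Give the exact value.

Call the three points A, B, C in the order given.
Side lengths²: AB² = 2, AC² = 85, BC² = 85.
Since BC² = 85 < 85 + 2 = 87, the triangle is acute, so the smallest enclosing circle is the circumcircle.
Circumcentre = (71/26, -33/26), r² = 7225/338.

7225/338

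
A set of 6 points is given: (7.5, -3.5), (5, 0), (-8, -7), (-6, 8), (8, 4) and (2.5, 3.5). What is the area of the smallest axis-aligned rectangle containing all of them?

x ranges over [-8, 8], width 16.
y ranges over [-7, 8], height 15.
Area = 16 × 15 = 240.

240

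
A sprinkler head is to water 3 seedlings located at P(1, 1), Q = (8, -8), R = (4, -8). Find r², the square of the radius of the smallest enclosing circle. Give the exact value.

Side lengths²: PQ² = 130, PR² = 90, QR² = 16.
Since PQ² = 130 ≥ 90 + 16 = 106, the angle opposite PQ is not acute, so the smallest enclosing circle has PQ as diameter.
Centre = midpoint of PQ = (4.5, -3.5), r² = 130/4 = 32.5.

32.5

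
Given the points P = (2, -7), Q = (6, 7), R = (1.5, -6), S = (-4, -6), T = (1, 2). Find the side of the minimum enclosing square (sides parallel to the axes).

The bounding box has width 10 and height 14.
An axis-aligned square enclosing the set must have side ≥ max(width, height).
So the minimum side is max(10, 14) = 14.

14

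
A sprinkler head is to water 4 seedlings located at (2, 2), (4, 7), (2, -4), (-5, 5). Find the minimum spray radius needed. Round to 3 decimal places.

6.186

The minimum enclosing circle is determined by three boundary points: (4, 7), (2, -4), (-5, 5).
Their circumcentre is (15/38, 75/38) with r² = 27625/722.
The farthest remaining point (2, 2) is at distance² 1861/722 ≤ 27625/722.
r = √(27625/722) ≈ 6.186.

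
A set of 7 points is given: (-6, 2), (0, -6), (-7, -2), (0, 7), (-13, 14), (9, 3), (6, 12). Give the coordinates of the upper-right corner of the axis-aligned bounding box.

(9, 14)

x-range [-13, 9], y-range [-6, 14].
The upper-right corner is (9, 14).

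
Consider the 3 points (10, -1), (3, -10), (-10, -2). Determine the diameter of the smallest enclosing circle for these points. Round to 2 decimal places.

Call the three points A, B, C in the order given.
Side lengths²: AB² = 130, AC² = 401, BC² = 233.
Since AC² = 401 ≥ 233 + 130 = 363, the angle opposite AC is not acute, so the smallest enclosing circle has AC as diameter.
Centre = midpoint of AC = (0, -1.5), r² = 401/4 = 100.25.
Diameter = 2r = 2√(100.25) ≈ 20.02.

20.02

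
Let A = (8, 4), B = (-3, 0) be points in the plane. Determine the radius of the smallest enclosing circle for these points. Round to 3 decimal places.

5.852

The smallest circle enclosing two points has them as diameter endpoints.
Centre = midpoint = (2.5, 2); r² = |AB|²/4 = 137/4 = 34.25.
r = √(34.25) ≈ 5.852.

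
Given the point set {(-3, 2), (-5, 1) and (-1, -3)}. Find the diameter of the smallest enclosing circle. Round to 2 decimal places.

5.68

Call the three points A, B, C in the order given.
Side lengths²: AB² = 5, AC² = 29, BC² = 32.
Since BC² = 32 < 29 + 5 = 34, the triangle is acute, so the smallest enclosing circle is the circumcircle.
Circumcentre = (-17/6, -5/6), r² = 145/18.
Diameter = 2r = 2√(145/18) ≈ 5.68.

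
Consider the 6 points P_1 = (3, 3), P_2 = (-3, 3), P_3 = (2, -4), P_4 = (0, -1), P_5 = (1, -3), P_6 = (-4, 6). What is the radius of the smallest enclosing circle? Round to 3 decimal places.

The minimum enclosing circle of a finite set is fixed by two of the points (as a diameter) or three (as a circumcircle).
The farthest pair is P_3–P_6 with squared distance 136. The circle on this segment as diameter has centre (-1, 1) and r² = 136/4 = 34.
Check P_1: distance² to centre = 20 ≤ 34, so it lies inside.
All remaining points lie in this disk, and no smaller disk contains both endpoints, so this is the minimum enclosing circle.
r = √34 ≈ 5.831.

5.831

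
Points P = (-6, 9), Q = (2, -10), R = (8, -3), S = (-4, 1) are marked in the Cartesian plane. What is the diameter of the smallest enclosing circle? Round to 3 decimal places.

The farthest pair is P–Q with squared distance 425. The circle on this segment as diameter has centre (-2, -0.5) and r² = 425/4 = 106.25.
Check R: distance² to centre = 106.25 ≤ 106.25, so it lies inside.
All remaining points lie in this disk, and no smaller disk contains both endpoints, so this is the minimum enclosing circle.
Diameter = 2r = 2√(106.25) ≈ 20.616.

20.616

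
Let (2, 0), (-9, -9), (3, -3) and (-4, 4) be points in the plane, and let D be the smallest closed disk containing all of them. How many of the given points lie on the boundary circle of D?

The minimum enclosing circle of a finite set is fixed by two of the points (as a diameter) or three (as a circumcircle).
The minimum enclosing circle is determined by three boundary points: (-9, -9), (3, -3), (-4, 4).
Their circumcentre is (-13/3, -10/3) with r² = 485/9.
The farthest remaining point (2, 0) is at distance² 461/9 ≤ 485/9.
The points at distance exactly r from the centre are (-9, -9), (3, -3), (-4, 4) — 3 points.

3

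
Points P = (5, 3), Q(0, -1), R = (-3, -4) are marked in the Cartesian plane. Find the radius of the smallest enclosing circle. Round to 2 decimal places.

5.32

Side lengths²: PQ² = 41, PR² = 113, QR² = 18.
Since PR² = 113 ≥ 41 + 18 = 59, the angle opposite PR is not acute, so the smallest enclosing circle has PR as diameter.
Centre = midpoint of PR = (1, -0.5), r² = 113/4 = 28.25.
r = √(28.25) ≈ 5.32.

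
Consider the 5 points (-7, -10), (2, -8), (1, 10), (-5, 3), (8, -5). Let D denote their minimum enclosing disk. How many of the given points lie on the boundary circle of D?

The minimum enclosing circle is determined by three boundary points: (-7, -10), (1, 10), (8, -5).
Their circumcentre is (-24/13, -6/13) with r² = 19865/169.
The farthest remaining point (2, -8) is at distance² 12104/169 ≤ 19865/169.
The points at distance exactly r from the centre are (-7, -10), (1, 10), (8, -5) — 3 points.

3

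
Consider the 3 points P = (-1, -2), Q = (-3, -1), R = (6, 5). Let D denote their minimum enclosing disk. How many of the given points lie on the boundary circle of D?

Side lengths²: PQ² = 5, PR² = 98, QR² = 117.
Since QR² = 117 ≥ 98 + 5 = 103, the angle opposite QR is not acute, so the smallest enclosing circle has QR as diameter.
Centre = midpoint of QR = (1.5, 2), r² = 117/4 = 29.25.
The points at distance exactly r from the centre are Q, R — 2 points.

2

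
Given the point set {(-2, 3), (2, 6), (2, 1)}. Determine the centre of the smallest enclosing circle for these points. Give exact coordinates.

Call the three points A, B, C in the order given.
Side lengths²: AB² = 25, AC² = 20, BC² = 25.
Since BC² = 25 < 25 + 20 = 45, the triangle is acute, so the smallest enclosing circle is the circumcircle.
Circumcentre = (0.75, 3.5), r² = 7.8125.
Centre = (0.75, 3.5).

(0.75, 3.5)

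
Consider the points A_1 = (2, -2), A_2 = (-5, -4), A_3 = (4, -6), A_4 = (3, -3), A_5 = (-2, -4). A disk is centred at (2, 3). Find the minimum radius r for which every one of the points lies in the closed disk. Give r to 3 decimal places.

9.899

The required radius is the distance from (2, 3) to the farthest point.
Squared distances: 25, 98, 85, 37, 65.
Maximum is 98, attained at A_2.
r = √98 ≈ 9.899.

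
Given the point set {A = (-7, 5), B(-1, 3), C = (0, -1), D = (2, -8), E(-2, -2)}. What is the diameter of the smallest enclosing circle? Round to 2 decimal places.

A smallest enclosing disk is always determined by at most three of the input points on its boundary.
The farthest pair is A–D with squared distance 250. The circle on this segment as diameter has centre (-2.5, -1.5) and r² = 250/4 = 62.5.
Check B: distance² to centre = 22.5 ≤ 62.5, so it lies inside.
All remaining points lie in this disk, and no smaller disk contains both endpoints, so this is the minimum enclosing circle.
Diameter = 2r = 2√(62.5) ≈ 15.81.

15.81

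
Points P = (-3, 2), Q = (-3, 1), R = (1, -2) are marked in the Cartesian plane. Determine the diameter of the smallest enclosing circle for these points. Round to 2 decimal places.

Side lengths²: PQ² = 1, PR² = 32, QR² = 25.
Since PR² = 32 ≥ 25 + 1 = 26, the angle opposite PR is not acute, so the smallest enclosing circle has PR as diameter.
Centre = midpoint of PR = (-1, 0), r² = 32/4 = 8.
Diameter = 2r = 2√8 ≈ 5.66.

5.66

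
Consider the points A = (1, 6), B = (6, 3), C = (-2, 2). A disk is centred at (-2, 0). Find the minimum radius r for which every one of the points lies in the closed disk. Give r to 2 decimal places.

The required radius is the distance from (-2, 0) to the farthest point.
Squared distances: 45, 73, 4.
Maximum is 73, attained at B.
r = √73 ≈ 8.54.

8.54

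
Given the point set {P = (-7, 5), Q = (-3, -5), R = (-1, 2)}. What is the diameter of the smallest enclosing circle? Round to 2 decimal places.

10.77

Side lengths²: PQ² = 116, PR² = 45, QR² = 53.
Since PQ² = 116 ≥ 53 + 45 = 98, the angle opposite PQ is not acute, so the smallest enclosing circle has PQ as diameter.
Centre = midpoint of PQ = (-5, 0), r² = 116/4 = 29.
Diameter = 2r = 2√29 ≈ 10.77.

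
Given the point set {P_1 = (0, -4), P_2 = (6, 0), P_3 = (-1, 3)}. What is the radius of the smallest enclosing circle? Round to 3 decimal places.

4.221

Side lengths²: P_1P_2² = 52, P_1P_3² = 50, P_2P_3² = 58.
Since P_2P_3² = 58 < 52 + 50 = 102, the triangle is acute, so the smallest enclosing circle is the circumcircle.
Circumcentre = (41/23, -4/23), r² = 9425/529.
r = √(9425/529) ≈ 4.221.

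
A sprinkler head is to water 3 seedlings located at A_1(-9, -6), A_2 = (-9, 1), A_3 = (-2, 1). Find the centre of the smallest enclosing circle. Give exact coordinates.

Side lengths²: A_1A_2² = 49, A_1A_3² = 98, A_2A_3² = 49.
Since A_1A_3² = 98 ≥ 49 + 49 = 98, the angle opposite A_1A_3 is not acute, so the smallest enclosing circle has A_1A_3 as diameter.
Centre = midpoint of A_1A_3 = (-5.5, -2.5), r² = 98/4 = 24.5.
Centre = (-5.5, -2.5).

(-5.5, -2.5)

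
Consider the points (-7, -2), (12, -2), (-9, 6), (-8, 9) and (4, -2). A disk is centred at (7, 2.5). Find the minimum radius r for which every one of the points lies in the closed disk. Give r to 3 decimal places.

16.378

The required radius is the distance from (7, 2.5) to the farthest point.
Squared distances: 216.25, 45.25, 268.25, 267.25, 29.25.
Maximum is 268.25, attained at (-9, 6).
r = √(268.25) ≈ 16.378.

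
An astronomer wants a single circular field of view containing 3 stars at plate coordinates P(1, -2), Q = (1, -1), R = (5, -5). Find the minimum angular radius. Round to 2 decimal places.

Side lengths²: PQ² = 1, PR² = 25, QR² = 32.
Since QR² = 32 ≥ 25 + 1 = 26, the angle opposite QR is not acute, so the smallest enclosing circle has QR as diameter.
Centre = midpoint of QR = (3, -3), r² = 32/4 = 8.
r = √8 ≈ 2.83.

2.83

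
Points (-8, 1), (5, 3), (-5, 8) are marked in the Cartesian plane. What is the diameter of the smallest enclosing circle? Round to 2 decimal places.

Call the three points A, B, C in the order given.
Side lengths²: AB² = 173, AC² = 58, BC² = 125.
Since AB² = 173 < 125 + 58 = 183, the triangle is acute, so the smallest enclosing circle is the circumcircle.
Circumcentre = (-53/34, 81/34), r² = 25085/578.
Diameter = 2r = 2√(25085/578) ≈ 13.18.

13.18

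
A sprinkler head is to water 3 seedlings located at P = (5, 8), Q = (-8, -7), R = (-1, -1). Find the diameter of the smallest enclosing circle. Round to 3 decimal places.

19.849

Side lengths²: PQ² = 394, PR² = 117, QR² = 85.
Since PQ² = 394 ≥ 117 + 85 = 202, the angle opposite PQ is not acute, so the smallest enclosing circle has PQ as diameter.
Centre = midpoint of PQ = (-1.5, 0.5), r² = 394/4 = 98.5.
Diameter = 2r = 2√(98.5) ≈ 19.849.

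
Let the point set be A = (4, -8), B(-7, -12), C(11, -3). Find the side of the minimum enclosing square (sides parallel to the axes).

The bounding box has width 18 and height 9.
An axis-aligned square enclosing the set must have side ≥ max(width, height).
So the minimum side is max(18, 9) = 18.

18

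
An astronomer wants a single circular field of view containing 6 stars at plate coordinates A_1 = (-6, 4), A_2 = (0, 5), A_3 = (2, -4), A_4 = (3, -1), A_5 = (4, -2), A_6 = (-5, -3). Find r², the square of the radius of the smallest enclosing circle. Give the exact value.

34

A smallest enclosing disk is always determined by at most three of the input points on its boundary.
The farthest pair is A_1–A_5 with squared distance 136. The circle on this segment as diameter has centre (-1, 1) and r² = 136/4 = 34.
Check A_2: distance² to centre = 17 ≤ 34, so it lies inside.
All remaining points lie in this disk, and no smaller disk contains both endpoints, so this is the minimum enclosing circle.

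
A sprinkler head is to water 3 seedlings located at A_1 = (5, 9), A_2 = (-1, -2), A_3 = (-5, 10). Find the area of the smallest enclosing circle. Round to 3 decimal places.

148.086

Side lengths²: A_1A_2² = 157, A_1A_3² = 101, A_2A_3² = 160.
Since A_2A_3² = 160 < 157 + 101 = 258, the triangle is acute, so the smallest enclosing circle is the circumcircle.
Circumcentre = (-27/58, 281/58), r² = 79285/1682.
Area = π·r² = π·79285/1682 ≈ 148.086.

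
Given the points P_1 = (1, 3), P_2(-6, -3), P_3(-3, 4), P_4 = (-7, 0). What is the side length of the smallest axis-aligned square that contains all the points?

8

The bounding box has width 8 and height 7.
An axis-aligned square enclosing the set must have side ≥ max(width, height).
So the minimum side is max(8, 7) = 8.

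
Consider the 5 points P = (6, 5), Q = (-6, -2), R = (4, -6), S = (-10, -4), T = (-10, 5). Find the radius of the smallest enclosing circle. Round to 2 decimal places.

9.18

The farthest pair is P–S with squared distance 337. The circle on this segment as diameter has centre (-2, 0.5) and r² = 337/4 = 84.25.
Check Q: distance² to centre = 22.25 ≤ 84.25, so it lies inside.
All remaining points lie in this disk, and no smaller disk contains both endpoints, so this is the minimum enclosing circle.
r = √(84.25) ≈ 9.18.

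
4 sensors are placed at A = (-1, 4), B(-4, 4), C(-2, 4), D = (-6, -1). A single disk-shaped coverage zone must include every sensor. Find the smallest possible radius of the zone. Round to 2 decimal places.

3.54

A smallest enclosing disk is always determined by at most three of the input points on its boundary.
The farthest pair is A–D with squared distance 50. The circle on this segment as diameter has centre (-3.5, 1.5) and r² = 50/4 = 12.5.
Check B: distance² to centre = 6.5 ≤ 12.5, so it lies inside.
All remaining points lie in this disk, and no smaller disk contains both endpoints, so this is the minimum enclosing circle.
r = √(12.5) ≈ 3.54.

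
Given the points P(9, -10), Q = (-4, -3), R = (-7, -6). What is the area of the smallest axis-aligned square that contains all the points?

256

The bounding box has width 16 and height 7.
An axis-aligned square enclosing the set must have side ≥ max(width, height).
So the minimum side is max(16, 7) = 16.
Area = 16² = 256.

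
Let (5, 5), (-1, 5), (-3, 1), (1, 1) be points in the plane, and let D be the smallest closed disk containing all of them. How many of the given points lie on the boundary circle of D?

2

By Welzl's lemma the MEC is supported by two points (diametrically opposite) or three points (on a circumcircle).
The farthest pair is (5, 5)–(-3, 1) with squared distance 80. The circle on this segment as diameter has centre (1, 3) and r² = 80/4 = 20.
Check (-1, 5): distance² to centre = 8 ≤ 20, so it lies inside.
All remaining points lie in this disk, and no smaller disk contains both endpoints, so this is the minimum enclosing circle.
The points at distance exactly r from the centre are (5, 5), (-3, 1) — 2 points.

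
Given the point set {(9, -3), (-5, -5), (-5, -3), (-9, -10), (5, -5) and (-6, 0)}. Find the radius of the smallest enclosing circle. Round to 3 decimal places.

By Welzl's lemma the MEC is supported by two points (diametrically opposite) or three points (on a circumcircle).
The farthest pair is (9, -3)–(-9, -10) with squared distance 373. The circle on this segment as diameter has centre (0, -6.5) and r² = 373/4 = 93.25.
Check (-5, -5): distance² to centre = 27.25 ≤ 93.25, so it lies inside.
All remaining points lie in this disk, and no smaller disk contains both endpoints, so this is the minimum enclosing circle.
r = √(93.25) ≈ 9.657.

9.657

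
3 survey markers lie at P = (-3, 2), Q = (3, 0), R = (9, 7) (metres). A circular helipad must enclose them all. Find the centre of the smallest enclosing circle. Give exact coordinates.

Side lengths²: PQ² = 40, PR² = 169, QR² = 85.
Since PR² = 169 ≥ 85 + 40 = 125, the angle opposite PR is not acute, so the smallest enclosing circle has PR as diameter.
Centre = midpoint of PR = (3, 4.5), r² = 169/4 = 42.25.
Centre = (3, 4.5).

(3, 4.5)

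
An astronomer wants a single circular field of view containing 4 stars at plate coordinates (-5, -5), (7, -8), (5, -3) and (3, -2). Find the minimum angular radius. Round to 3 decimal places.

6.185

The farthest pair is (-5, -5)–(7, -8) with squared distance 153. The circle on this segment as diameter has centre (1, -6.5) and r² = 153/4 = 38.25.
Check (5, -3): distance² to centre = 28.25 ≤ 38.25, so it lies inside.
All remaining points lie in this disk, and no smaller disk contains both endpoints, so this is the minimum enclosing circle.
r = √(38.25) ≈ 6.185.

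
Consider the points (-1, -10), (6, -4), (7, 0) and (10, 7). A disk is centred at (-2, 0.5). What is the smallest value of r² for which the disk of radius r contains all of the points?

186.25

The required radius is the distance from (-2, 0.5) to the farthest point.
Squared distances: 111.25, 84.25, 81.25, 186.25.
Maximum is 186.25, attained at (10, 7).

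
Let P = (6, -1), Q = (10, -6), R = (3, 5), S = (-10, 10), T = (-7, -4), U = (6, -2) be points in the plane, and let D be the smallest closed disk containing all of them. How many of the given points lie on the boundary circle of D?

A smallest enclosing disk is always determined by at most three of the input points on its boundary.
The farthest pair is Q–S with squared distance 656. The circle on this segment as diameter has centre (0, 2) and r² = 656/4 = 164.
Check P: distance² to centre = 45 ≤ 164, so it lies inside.
All remaining points lie in this disk, and no smaller disk contains both endpoints, so this is the minimum enclosing circle.
The points at distance exactly r from the centre are Q, S — 2 points.

2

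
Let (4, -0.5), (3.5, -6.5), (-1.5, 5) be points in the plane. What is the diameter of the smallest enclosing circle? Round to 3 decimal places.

Call the three points A, B, C in the order given.
Side lengths²: AB² = 36.25, AC² = 60.5, BC² = 157.25.
Since BC² = 157.25 ≥ 60.5 + 36.25 = 96.75, the angle opposite BC is not acute, so the smallest enclosing circle has BC as diameter.
Centre = midpoint of BC = (1, -0.75), r² = 157.25/4 = 39.3125.
Diameter = 2r = 2√(39.3125) ≈ 12.540.

12.540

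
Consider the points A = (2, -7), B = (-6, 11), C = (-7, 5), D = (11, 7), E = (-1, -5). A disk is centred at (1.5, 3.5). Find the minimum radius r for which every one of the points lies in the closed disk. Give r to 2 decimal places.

The required radius is the distance from (1.5, 3.5) to the farthest point.
Squared distances: 110.5, 112.5, 74.5, 102.5, 78.5.
Maximum is 112.5, attained at B.
r = √(112.5) ≈ 10.61.

10.61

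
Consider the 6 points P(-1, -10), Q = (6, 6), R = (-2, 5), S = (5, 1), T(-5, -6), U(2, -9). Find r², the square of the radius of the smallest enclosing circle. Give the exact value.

The minimum enclosing circle of a finite set is fixed by two of the points (as a diameter) or three (as a circumcircle).
The farthest pair is P–Q with squared distance 305. The circle on this segment as diameter has centre (2.5, -2) and r² = 305/4 = 76.25.
Check R: distance² to centre = 69.25 ≤ 76.25, so it lies inside.
All remaining points lie in this disk, and no smaller disk contains both endpoints, so this is the minimum enclosing circle.

76.25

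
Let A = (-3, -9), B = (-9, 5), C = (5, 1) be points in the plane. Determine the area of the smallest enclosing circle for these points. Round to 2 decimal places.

214.14

Side lengths²: AB² = 232, AC² = 164, BC² = 212.
Since AB² = 232 < 212 + 164 = 376, the triangle is acute, so the smallest enclosing circle is the circumcircle.
Circumcentre = (-132/43, -32/43), r² = 126034/1849.
Area = π·r² = π·126034/1849 ≈ 214.14.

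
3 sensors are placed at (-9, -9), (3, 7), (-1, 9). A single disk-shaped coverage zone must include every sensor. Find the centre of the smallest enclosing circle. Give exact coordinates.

Call the three points A, B, C in the order given.
Side lengths²: AB² = 400, AC² = 388, BC² = 20.
Since AB² = 400 < 388 + 20 = 408, the triangle is acute, so the smallest enclosing circle is the circumcircle.
Circumcentre = (-37/11, -8/11), r² = 12125/121.
Centre = (-37/11, -8/11).

(-37/11, -8/11)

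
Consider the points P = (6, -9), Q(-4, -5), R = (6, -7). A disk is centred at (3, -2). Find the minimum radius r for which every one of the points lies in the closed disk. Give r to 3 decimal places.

7.616

The required radius is the distance from (3, -2) to the farthest point.
Squared distances: 58, 58, 34.
Maximum is 58, attained at P.
r = √58 ≈ 7.616.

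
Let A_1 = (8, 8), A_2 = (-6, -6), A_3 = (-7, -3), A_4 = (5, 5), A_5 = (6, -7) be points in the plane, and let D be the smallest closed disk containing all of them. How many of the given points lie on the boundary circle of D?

The minimum enclosing circle of a finite set is fixed by two of the points (as a diameter) or three (as a circumcircle).
The farthest pair is A_1–A_2 with squared distance 392. The circle on this segment as diameter has centre (1, 1) and r² = 392/4 = 98.
Check A_3: distance² to centre = 80 ≤ 98, so it lies inside.
All remaining points lie in this disk, and no smaller disk contains both endpoints, so this is the minimum enclosing circle.
The points at distance exactly r from the centre are A_1, A_2 — 2 points.

2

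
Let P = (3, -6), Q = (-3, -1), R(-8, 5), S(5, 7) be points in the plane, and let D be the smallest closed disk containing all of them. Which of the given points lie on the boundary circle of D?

P, R, S

The minimum enclosing circle is determined by three boundary points: P, R, S.
Their circumcentre is (-23/30, 37/30) with r² = 29929/450.
The farthest remaining point Q is at distance² 4489/450 ≤ 29929/450.
The points at distance exactly r from the centre are P, R, S — 3 points.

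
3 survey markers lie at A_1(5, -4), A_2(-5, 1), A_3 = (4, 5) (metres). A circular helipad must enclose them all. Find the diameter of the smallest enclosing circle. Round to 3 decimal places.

Side lengths²: A_1A_2² = 125, A_1A_3² = 82, A_2A_3² = 97.
Since A_1A_2² = 125 < 97 + 82 = 179, the triangle is acute, so the smallest enclosing circle is the circumcircle.
Circumcentre = (27/34, 3/34), r² = 19885/578.
Diameter = 2r = 2√(19885/578) ≈ 11.731.

11.731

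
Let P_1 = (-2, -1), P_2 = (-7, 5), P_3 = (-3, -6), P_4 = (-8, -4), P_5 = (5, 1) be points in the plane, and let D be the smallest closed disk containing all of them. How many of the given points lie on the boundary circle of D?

A smallest enclosing disk is always determined by at most three of the input points on its boundary.
The minimum enclosing circle is determined by three boundary points: P_2, P_4, P_5.
Their circumcentre is (-57/28, -3/28) with r² = 19885/392.
The farthest remaining point P_3 is at distance² 13977/392 ≤ 19885/392.
The points at distance exactly r from the centre are P_2, P_4, P_5 — 3 points.

3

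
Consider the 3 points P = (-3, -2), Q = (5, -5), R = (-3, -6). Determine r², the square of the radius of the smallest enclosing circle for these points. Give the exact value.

Side lengths²: PQ² = 73, PR² = 16, QR² = 65.
Since PQ² = 73 < 65 + 16 = 81, the triangle is acute, so the smallest enclosing circle is the circumcircle.
Circumcentre = (0.8125, -4), r² = 18.53515625.

18.53515625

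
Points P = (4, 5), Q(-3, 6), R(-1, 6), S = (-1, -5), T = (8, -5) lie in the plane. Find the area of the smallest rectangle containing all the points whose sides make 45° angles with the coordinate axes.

165

In coordinates u = x + y, v = x − y the rectangle is axis-aligned; the map (x,y)→(u,v) scales areas by 2.
u-values: 9, 3, 5, -6, 3; range = 9 − (-6) = 15.
v-values: -1, -9, -7, 4, 13; range = 13 − (-9) = 22.
Area = (15 × 22) / 2 = 165.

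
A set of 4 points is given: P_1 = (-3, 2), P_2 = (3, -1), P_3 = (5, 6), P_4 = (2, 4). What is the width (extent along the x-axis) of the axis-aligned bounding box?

max x = 5, min x = -3, so width = 8.

8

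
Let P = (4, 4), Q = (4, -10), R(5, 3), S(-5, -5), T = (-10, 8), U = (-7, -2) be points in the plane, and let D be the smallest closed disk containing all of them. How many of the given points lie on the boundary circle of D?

2

The minimum enclosing circle of a finite set is fixed by two of the points (as a diameter) or three (as a circumcircle).
The farthest pair is Q–T with squared distance 520. The circle on this segment as diameter has centre (-3, -1) and r² = 520/4 = 130.
Check P: distance² to centre = 74 ≤ 130, so it lies inside.
All remaining points lie in this disk, and no smaller disk contains both endpoints, so this is the minimum enclosing circle.
The points at distance exactly r from the centre are Q, T — 2 points.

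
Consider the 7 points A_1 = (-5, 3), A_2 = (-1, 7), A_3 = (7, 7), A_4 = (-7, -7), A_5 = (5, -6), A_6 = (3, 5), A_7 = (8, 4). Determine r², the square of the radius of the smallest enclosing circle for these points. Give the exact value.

The farthest pair is A_3–A_4 with squared distance 392. The circle on this segment as diameter has centre (0, 0) and r² = 392/4 = 98.
Check A_1: distance² to centre = 34 ≤ 98, so it lies inside.
All remaining points lie in this disk, and no smaller disk contains both endpoints, so this is the minimum enclosing circle.

98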